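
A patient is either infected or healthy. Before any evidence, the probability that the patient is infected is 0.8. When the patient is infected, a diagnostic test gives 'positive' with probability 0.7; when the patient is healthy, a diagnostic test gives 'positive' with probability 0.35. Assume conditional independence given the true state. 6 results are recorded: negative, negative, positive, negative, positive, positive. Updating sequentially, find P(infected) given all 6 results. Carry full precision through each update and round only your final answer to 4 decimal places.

0.7588

After 'negative': P(infected) = 0.3·0.8000 / (0.3·0.8000 + 0.65·0.2000) ≈ 0.6486
After 'negative': P(infected) = 0.3·0.6486 / (0.3·0.6486 + 0.65·0.3514) ≈ 0.4601
After 'positive': P(infected) = 0.7·0.4601 / (0.7·0.4601 + 0.35·0.5399) ≈ 0.6302
After 'negative': P(infected) = 0.3·0.6302 / (0.3·0.6302 + 0.65·0.3698) ≈ 0.4403
After 'positive': P(infected) = 0.7·0.4403 / (0.7·0.4403 + 0.35·0.5597) ≈ 0.6114
After 'positive': P(infected) = 0.7·0.6114 / (0.7·0.6114 + 0.35·0.3886) ≈ 0.7588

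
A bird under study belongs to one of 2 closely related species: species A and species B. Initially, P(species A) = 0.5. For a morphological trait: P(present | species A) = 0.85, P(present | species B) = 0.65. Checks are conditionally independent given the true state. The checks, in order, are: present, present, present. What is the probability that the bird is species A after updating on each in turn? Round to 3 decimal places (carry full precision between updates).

After 'present': P(species A) = 0.85·0.5000 / (0.85·0.5000 + 0.65·0.5000) ≈ 0.5667
After 'present': P(species A) = 0.85·0.5667 / (0.85·0.5667 + 0.65·0.4333) ≈ 0.6310
After 'present': P(species A) = 0.85·0.6310 / (0.85·0.6310 + 0.65·0.3690) ≈ 0.6910

0.691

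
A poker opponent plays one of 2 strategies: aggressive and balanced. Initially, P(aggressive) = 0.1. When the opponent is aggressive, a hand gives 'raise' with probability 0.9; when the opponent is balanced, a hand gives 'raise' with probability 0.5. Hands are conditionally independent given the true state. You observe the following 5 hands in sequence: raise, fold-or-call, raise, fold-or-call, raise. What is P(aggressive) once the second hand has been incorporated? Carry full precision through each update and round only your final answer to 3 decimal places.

After 'raise': P(aggressive) = 0.9·0.1000 / (0.9·0.1000 + 0.5·0.9000) ≈ 0.1667
After 'fold-or-call': P(aggressive) = 0.1·0.1667 / (0.1·0.1667 + 0.5·0.8333) ≈ 0.0385

0.038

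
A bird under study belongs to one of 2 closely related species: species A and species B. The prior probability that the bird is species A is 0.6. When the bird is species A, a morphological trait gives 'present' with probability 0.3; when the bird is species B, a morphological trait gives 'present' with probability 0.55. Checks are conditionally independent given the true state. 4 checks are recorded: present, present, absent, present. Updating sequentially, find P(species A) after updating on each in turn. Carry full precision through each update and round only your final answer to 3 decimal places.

After 'present': P(species A) = 0.3·0.6000 / (0.3·0.6000 + 0.55·0.4000) ≈ 0.4500
After 'present': P(species A) = 0.3·0.4500 / (0.3·0.4500 + 0.55·0.5500) ≈ 0.3086
After 'absent': P(species A) = 0.7·0.3086 / (0.7·0.3086 + 0.45·0.6914) ≈ 0.4098
After 'present': P(species A) = 0.3·0.4098 / (0.3·0.4098 + 0.55·0.5902) ≈ 0.2747

0.275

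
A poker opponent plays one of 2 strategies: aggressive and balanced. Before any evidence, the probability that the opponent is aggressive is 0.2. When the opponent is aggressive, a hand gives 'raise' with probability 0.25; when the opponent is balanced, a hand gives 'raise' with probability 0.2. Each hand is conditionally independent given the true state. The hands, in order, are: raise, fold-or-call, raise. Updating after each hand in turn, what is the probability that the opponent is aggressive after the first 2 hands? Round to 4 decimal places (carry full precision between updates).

0.2266

After 'raise': P(aggressive) = 0.25·0.2000 / (0.25·0.2000 + 0.2·0.8000) ≈ 0.2381
After 'fold-or-call': P(aggressive) = 0.75·0.2381 / (0.75·0.2381 + 0.8·0.7619) ≈ 0.2266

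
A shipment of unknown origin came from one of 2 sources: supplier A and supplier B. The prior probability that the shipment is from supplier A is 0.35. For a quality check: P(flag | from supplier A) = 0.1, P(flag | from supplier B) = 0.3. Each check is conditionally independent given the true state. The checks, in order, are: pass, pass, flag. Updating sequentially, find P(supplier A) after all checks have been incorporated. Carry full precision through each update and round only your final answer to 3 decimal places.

After 'pass': P(supplier A) = 0.9·0.3500 / (0.9·0.3500 + 0.7·0.6500) ≈ 0.4091
After 'pass': P(supplier A) = 0.9·0.4091 / (0.9·0.4091 + 0.7·0.5909) ≈ 0.4709
After 'flag': P(supplier A) = 0.1·0.4709 / (0.1·0.4709 + 0.3·0.5291) ≈ 0.2288

0.229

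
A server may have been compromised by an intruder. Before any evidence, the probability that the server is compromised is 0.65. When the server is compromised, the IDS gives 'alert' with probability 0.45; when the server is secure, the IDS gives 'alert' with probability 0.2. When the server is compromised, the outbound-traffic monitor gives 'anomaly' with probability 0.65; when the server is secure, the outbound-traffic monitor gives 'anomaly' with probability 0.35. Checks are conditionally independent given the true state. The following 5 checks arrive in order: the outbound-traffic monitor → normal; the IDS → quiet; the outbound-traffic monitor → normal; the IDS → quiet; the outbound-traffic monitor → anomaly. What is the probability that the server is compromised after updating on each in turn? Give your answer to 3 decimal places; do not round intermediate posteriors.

0.321

After the outbound-traffic monitor='normal': P(compromised) = 0.35·0.6500 / (0.35·0.6500 + 0.65·0.3500) ≈ 0.5000
After the IDS='quiet': P(compromised) = 0.55·0.5000 / (0.55·0.5000 + 0.8·0.5000) ≈ 0.4074
After the outbound-traffic monitor='normal': P(compromised) = 0.35·0.4074 / (0.35·0.4074 + 0.65·0.5926) ≈ 0.2702
After the IDS='quiet': P(compromised) = 0.55·0.2702 / (0.55·0.2702 + 0.8·0.7298) ≈ 0.2029
After the outbound-traffic monitor='anomaly': P(compromised) = 0.65·0.2029 / (0.65·0.2029 + 0.35·0.7971) ≈ 0.3210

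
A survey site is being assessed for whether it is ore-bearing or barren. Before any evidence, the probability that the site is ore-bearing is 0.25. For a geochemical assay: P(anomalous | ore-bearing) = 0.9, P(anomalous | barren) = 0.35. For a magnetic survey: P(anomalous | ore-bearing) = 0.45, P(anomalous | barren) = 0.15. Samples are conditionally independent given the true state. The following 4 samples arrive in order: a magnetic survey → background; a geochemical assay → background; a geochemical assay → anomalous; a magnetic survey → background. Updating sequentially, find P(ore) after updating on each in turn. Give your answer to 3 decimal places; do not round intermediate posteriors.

0.052

After a magnetic survey='background': P(ore) = 0.55·0.2500 / (0.55·0.2500 + 0.85·0.7500) ≈ 0.1774
After a geochemical assay='background': P(ore) = 0.1·0.1774 / (0.1·0.1774 + 0.65·0.8226) ≈ 0.0321
After a geochemical assay='anomalous': P(ore) = 0.9·0.0321 / (0.9·0.0321 + 0.35·0.9679) ≈ 0.0786
After a magnetic survey='background': P(ore) = 0.55·0.0786 / (0.55·0.0786 + 0.85·0.9214) ≈ 0.0523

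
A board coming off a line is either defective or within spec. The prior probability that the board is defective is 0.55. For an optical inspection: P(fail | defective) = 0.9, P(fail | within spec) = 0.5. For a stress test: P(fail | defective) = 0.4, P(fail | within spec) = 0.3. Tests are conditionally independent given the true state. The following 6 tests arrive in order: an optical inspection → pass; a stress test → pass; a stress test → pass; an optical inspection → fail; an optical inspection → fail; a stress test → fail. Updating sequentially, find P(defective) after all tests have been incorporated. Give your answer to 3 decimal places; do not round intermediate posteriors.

After an optical inspection='pass': P(defective) = 0.1·0.5500 / (0.1·0.5500 + 0.5·0.4500) ≈ 0.1964
After a stress test='pass': P(defective) = 0.6·0.1964 / (0.6·0.1964 + 0.7·0.8036) ≈ 0.1732
After a stress test='pass': P(defective) = 0.6·0.1732 / (0.6·0.1732 + 0.7·0.8268) ≈ 0.1522
After an optical inspection='fail': P(defective) = 0.9·0.1522 / (0.9·0.1522 + 0.5·0.8478) ≈ 0.2443
After an optical inspection='fail': P(defective) = 0.9·0.2443 / (0.9·0.2443 + 0.5·0.7557) ≈ 0.3678
After a stress test='fail': P(defective) = 0.4·0.3678 / (0.4·0.3678 + 0.3·0.6322) ≈ 0.4369

0.437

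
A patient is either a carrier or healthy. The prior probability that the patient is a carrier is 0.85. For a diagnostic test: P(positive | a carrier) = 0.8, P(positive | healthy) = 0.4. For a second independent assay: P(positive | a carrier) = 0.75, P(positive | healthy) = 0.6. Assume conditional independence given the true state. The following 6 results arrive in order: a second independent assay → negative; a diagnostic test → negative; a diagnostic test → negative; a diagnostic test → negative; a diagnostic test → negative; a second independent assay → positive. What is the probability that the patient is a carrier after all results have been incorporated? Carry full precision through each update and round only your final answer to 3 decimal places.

After a second independent assay='negative': P(carrier) = 0.25·0.8500 / (0.25·0.8500 + 0.4·0.1500) ≈ 0.7798
After a diagnostic test='negative': P(carrier) = 0.2·0.7798 / (0.2·0.7798 + 0.6·0.2202) ≈ 0.5414
After a diagnostic test='negative': P(carrier) = 0.2·0.5414 / (0.2·0.5414 + 0.6·0.4586) ≈ 0.2824
After a diagnostic test='negative': P(carrier) = 0.2·0.2824 / (0.2·0.2824 + 0.6·0.7176) ≈ 0.1160
After a diagnostic test='negative': P(carrier) = 0.2·0.1160 / (0.2·0.1160 + 0.6·0.8840) ≈ 0.0419
After a second independent assay='positive': P(carrier) = 0.75·0.0419 / (0.75·0.0419 + 0.6·0.9581) ≈ 0.0518

0.052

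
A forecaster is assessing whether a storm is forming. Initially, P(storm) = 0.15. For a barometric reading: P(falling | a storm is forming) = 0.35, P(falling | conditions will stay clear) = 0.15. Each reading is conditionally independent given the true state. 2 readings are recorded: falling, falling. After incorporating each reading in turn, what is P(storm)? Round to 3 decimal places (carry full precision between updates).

0.490

Apply Bayes' rule sequentially, carrying P(storm) forward.
After 'falling': P(storm) = 0.35·0.1500 / (0.35·0.1500 + 0.15·0.8500) ≈ 0.2917
After 'falling': P(storm) = 0.35·0.2917 / (0.35·0.2917 + 0.15·0.7083) ≈ 0.4900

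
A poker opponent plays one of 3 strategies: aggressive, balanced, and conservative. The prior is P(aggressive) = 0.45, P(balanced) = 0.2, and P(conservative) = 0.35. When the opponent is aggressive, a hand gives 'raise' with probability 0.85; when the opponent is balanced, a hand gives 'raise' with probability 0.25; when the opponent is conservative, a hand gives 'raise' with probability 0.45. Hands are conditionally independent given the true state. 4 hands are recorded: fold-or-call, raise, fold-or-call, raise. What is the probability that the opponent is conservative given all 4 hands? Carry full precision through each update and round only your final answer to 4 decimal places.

After 'fold-or-call': normaliser = 0.15·0.4500 + 0.75·0.2000 + 0.55·0.3500; P(aggressive) ≈ 0.1646, P(balanced) ≈ 0.3659, P(conservative) ≈ 0.4695
After 'raise': normaliser = 0.85·0.1646 + 0.25·0.3659 + 0.45·0.4695; P(aggressive) ≈ 0.3161, P(balanced) ≈ 0.2066, P(conservative) ≈ 0.4773
After 'fold-or-call': normaliser = 0.15·0.3161 + 0.75·0.2066 + 0.55·0.4773; P(aggressive) ≈ 0.1020, P(balanced) ≈ 0.3333, P(conservative) ≈ 0.5647
After 'raise': normaliser = 0.85·0.1020 + 0.25·0.3333 + 0.45·0.5647; P(aggressive) ≈ 0.2044, P(balanced) ≈ 0.1965, P(conservative) ≈ 0.5991

0.5991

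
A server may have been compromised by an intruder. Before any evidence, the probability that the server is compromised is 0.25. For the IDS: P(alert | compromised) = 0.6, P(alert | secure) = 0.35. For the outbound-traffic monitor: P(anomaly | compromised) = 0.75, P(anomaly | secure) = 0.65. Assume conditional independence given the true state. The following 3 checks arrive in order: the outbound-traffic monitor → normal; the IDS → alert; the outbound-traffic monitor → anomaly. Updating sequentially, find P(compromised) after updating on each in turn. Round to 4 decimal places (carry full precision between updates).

0.3202

After the outbound-traffic monitor='normal': P(compromised) = 0.25·0.2500 / (0.25·0.2500 + 0.35·0.7500) ≈ 0.1923
After the IDS='alert': P(compromised) = 0.6·0.1923 / (0.6·0.1923 + 0.35·0.8077) ≈ 0.2899
After the outbound-traffic monitor='anomaly': P(compromised) = 0.75·0.2899 / (0.75·0.2899 + 0.65·0.7101) ≈ 0.3202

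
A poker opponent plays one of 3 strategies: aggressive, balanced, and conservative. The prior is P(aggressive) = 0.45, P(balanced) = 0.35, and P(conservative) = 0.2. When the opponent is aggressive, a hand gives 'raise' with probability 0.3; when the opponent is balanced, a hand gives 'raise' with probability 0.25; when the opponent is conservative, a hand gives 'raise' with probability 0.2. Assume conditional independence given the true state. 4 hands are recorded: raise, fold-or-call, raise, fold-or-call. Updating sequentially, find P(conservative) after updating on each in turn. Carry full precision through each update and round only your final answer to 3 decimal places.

0.137

After 'raise': normaliser = 0.3·0.4500 + 0.25·0.3500 + 0.2·0.2000; P(aggressive) ≈ 0.5143, P(balanced) ≈ 0.3333, P(conservative) ≈ 0.1524
After 'fold-or-call': normaliser = 0.7·0.5143 + 0.75·0.3333 + 0.8·0.1524; P(aggressive) ≈ 0.4919, P(balanced) ≈ 0.3416, P(conservative) ≈ 0.1666
After 'raise': normaliser = 0.3·0.4919 + 0.25·0.3416 + 0.2·0.1666; P(aggressive) ≈ 0.5542, P(balanced) ≈ 0.3207, P(conservative) ≈ 0.1251
After 'fold-or-call': normaliser = 0.7·0.5542 + 0.75·0.3207 + 0.8·0.1251; P(aggressive) ≈ 0.5325, P(balanced) ≈ 0.3302, P(conservative) ≈ 0.1374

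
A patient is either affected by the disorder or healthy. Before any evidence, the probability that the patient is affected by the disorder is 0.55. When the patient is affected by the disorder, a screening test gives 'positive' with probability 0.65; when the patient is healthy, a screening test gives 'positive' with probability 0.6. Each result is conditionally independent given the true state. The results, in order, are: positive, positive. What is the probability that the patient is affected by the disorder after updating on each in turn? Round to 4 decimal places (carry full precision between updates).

0.5892

After 'positive': P(affected) = 0.65·0.5500 / (0.65·0.5500 + 0.6·0.4500) ≈ 0.5697
After 'positive': P(affected) = 0.65·0.5697 / (0.65·0.5697 + 0.6·0.4303) ≈ 0.5892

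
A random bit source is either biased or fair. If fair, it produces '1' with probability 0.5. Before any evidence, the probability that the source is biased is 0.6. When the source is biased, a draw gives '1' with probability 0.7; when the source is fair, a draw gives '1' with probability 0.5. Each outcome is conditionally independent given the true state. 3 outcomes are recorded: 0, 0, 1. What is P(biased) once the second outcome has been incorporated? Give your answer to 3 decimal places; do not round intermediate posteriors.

0.351

Apply Bayes' rule sequentially, carrying P(biased) forward.
After '0': P(biased) = 0.3·0.6000 / (0.3·0.6000 + 0.5·0.4000) ≈ 0.4737
After '0': P(biased) = 0.3·0.4737 / (0.3·0.4737 + 0.5·0.5263) ≈ 0.3506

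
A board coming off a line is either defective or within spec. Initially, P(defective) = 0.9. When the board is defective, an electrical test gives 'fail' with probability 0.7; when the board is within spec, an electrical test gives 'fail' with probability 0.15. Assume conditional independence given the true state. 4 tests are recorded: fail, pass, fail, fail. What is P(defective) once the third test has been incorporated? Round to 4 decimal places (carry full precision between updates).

After 'fail': P(defective) = 0.7·0.9000 / (0.7·0.9000 + 0.15·0.1000) ≈ 0.9767
After 'pass': P(defective) = 0.3·0.9767 / (0.3·0.9767 + 0.85·0.0233) ≈ 0.9368
After 'fail': P(defective) = 0.7·0.9368 / (0.7·0.9368 + 0.15·0.0632) ≈ 0.9858

0.9858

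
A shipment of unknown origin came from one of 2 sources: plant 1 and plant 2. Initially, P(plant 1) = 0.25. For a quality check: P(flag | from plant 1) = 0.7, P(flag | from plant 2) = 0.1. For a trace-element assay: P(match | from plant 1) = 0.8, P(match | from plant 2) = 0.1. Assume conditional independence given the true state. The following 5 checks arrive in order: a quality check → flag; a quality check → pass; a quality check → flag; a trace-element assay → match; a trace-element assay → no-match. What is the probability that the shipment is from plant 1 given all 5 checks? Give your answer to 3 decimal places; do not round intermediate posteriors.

0.906

Each posterior becomes the prior for the next update.
After a quality check='flag': P(plant 1) = 0.7·0.2500 / (0.7·0.2500 + 0.1·0.7500) ≈ 0.7000
After a quality check='pass': P(plant 1) = 0.3·0.7000 / (0.3·0.7000 + 0.9·0.3000) ≈ 0.4375
After a quality check='flag': P(plant 1) = 0.7·0.4375 / (0.7·0.4375 + 0.1·0.5625) ≈ 0.8448
After a trace-element assay='match': P(plant 1) = 0.8·0.8448 / (0.8·0.8448 + 0.1·0.1552) ≈ 0.9776
After a trace-element assay='no-match': P(plant 1) = 0.2·0.9776 / (0.2·0.9776 + 0.9·0.0224) ≈ 0.9064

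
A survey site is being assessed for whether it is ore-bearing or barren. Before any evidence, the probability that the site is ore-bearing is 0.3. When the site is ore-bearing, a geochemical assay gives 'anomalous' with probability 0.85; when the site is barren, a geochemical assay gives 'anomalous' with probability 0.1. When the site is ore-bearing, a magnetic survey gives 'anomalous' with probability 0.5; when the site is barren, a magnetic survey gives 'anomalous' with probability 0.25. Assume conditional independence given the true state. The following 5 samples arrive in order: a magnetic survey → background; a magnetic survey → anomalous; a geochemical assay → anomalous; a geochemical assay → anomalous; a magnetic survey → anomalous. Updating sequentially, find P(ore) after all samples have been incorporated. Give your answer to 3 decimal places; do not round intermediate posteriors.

After a magnetic survey='background': P(ore) = 0.5·0.3000 / (0.5·0.3000 + 0.75·0.7000) ≈ 0.2222
After a magnetic survey='anomalous': P(ore) = 0.5·0.2222 / (0.5·0.2222 + 0.25·0.7778) ≈ 0.3636
After a geochemical assay='anomalous': P(ore) = 0.85·0.3636 / (0.85·0.3636 + 0.1·0.6364) ≈ 0.8293
After a geochemical assay='anomalous': P(ore) = 0.85·0.8293 / (0.85·0.8293 + 0.1·0.1707) ≈ 0.9764
After a magnetic survey='anomalous': P(ore) = 0.5·0.9764 / (0.5·0.9764 + 0.25·0.0236) ≈ 0.9880

0.988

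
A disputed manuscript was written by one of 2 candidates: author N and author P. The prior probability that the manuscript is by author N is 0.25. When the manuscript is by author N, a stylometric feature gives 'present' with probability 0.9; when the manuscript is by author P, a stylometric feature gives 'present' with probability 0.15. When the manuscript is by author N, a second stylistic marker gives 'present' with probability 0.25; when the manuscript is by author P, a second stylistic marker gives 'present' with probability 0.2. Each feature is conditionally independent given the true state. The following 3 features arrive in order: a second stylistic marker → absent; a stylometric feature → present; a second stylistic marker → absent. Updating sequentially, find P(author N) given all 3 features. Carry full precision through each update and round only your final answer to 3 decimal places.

After a second stylistic marker='absent': P(author N) = 0.75·0.2500 / (0.75·0.2500 + 0.8·0.7500) ≈ 0.2381
After a stylometric feature='present': P(author N) = 0.9·0.2381 / (0.9·0.2381 + 0.15·0.7619) ≈ 0.6522
After a second stylistic marker='absent': P(author N) = 0.75·0.6522 / (0.75·0.6522 + 0.8·0.3478) ≈ 0.6374

0.637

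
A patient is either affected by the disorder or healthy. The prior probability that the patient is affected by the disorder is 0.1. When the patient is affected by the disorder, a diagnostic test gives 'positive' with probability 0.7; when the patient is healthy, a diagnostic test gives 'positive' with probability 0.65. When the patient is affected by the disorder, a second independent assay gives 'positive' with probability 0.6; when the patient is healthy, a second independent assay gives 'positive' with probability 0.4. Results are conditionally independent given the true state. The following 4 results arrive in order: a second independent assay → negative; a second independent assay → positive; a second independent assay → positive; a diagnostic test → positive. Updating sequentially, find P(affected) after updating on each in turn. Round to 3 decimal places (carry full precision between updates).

Apply Bayes' rule sequentially, carrying P(affected) forward.
After a second independent assay='negative': P(affected) = 0.4·0.1000 / (0.4·0.1000 + 0.6·0.9000) ≈ 0.0690
After a second independent assay='positive': P(affected) = 0.6·0.0690 / (0.6·0.0690 + 0.4·0.9310) ≈ 0.1000
After a second independent assay='positive': P(affected) = 0.6·0.1000 / (0.6·0.1000 + 0.4·0.9000) ≈ 0.1429
After a diagnostic test='positive': P(affected) = 0.7·0.1429 / (0.7·0.1429 + 0.65·0.8571) ≈ 0.1522

0.152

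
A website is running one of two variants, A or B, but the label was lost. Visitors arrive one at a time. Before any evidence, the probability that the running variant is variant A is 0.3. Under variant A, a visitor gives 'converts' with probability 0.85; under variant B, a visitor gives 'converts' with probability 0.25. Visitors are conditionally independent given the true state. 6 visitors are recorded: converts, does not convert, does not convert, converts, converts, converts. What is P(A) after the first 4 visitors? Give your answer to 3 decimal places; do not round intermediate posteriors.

After 'converts': P(A) = 0.85·0.3000 / (0.85·0.3000 + 0.25·0.7000) ≈ 0.5930
After 'does not convert': P(A) = 0.15·0.5930 / (0.15·0.5930 + 0.75·0.4070) ≈ 0.2257
After 'does not convert': P(A) = 0.15·0.2257 / (0.15·0.2257 + 0.75·0.7743) ≈ 0.0551
After 'converts': P(A) = 0.85·0.0551 / (0.85·0.0551 + 0.25·0.9449) ≈ 0.1654

0.165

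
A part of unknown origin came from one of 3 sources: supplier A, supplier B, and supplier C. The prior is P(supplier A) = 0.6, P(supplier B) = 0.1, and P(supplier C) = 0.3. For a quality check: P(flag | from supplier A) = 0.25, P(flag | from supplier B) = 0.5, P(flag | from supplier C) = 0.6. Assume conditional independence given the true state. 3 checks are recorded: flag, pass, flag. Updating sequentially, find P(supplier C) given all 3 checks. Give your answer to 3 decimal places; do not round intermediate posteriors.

0.515

After 'flag': normaliser = 0.25·0.6000 + 0.5·0.1000 + 0.6·0.3000; P(supplier A) ≈ 0.3947, P(supplier B) ≈ 0.1316, P(supplier C) ≈ 0.4737
After 'pass': normaliser = 0.75·0.3947 + 0.5·0.1316 + 0.4·0.4737; P(supplier A) ≈ 0.5370, P(supplier B) ≈ 0.1193, P(supplier C) ≈ 0.3437
After 'flag': normaliser = 0.25·0.5370 + 0.5·0.1193 + 0.6·0.3437; P(supplier A) ≈ 0.3355, P(supplier B) ≈ 0.1491, P(supplier C) ≈ 0.5154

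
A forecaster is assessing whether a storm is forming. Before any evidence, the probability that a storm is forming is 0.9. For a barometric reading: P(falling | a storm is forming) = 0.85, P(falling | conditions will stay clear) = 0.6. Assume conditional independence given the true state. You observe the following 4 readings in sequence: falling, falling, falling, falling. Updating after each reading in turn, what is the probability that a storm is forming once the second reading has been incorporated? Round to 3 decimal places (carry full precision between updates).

Each posterior becomes the prior for the next update.
After 'falling': P(storm) = 0.85·0.9000 / (0.85·0.9000 + 0.6·0.1000) ≈ 0.9273
After 'falling': P(storm) = 0.85·0.9273 / (0.85·0.9273 + 0.6·0.0727) ≈ 0.9475

0.948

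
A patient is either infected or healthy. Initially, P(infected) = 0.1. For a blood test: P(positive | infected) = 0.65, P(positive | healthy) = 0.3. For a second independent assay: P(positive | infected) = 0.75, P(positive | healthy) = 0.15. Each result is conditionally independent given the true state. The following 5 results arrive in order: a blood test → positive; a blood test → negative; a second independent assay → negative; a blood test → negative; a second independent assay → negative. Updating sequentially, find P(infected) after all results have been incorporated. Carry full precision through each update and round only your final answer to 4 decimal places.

0.0052

After a blood test='positive': P(infected) = 0.65·0.1000 / (0.65·0.1000 + 0.3·0.9000) ≈ 0.1940
After a blood test='negative': P(infected) = 0.35·0.1940 / (0.35·0.1940 + 0.7·0.8060) ≈ 0.1074
After a second independent assay='negative': P(infected) = 0.25·0.1074 / (0.25·0.1074 + 0.85·0.8926) ≈ 0.0342
After a blood test='negative': P(infected) = 0.35·0.0342 / (0.35·0.0342 + 0.7·0.9658) ≈ 0.0174
After a second independent assay='negative': P(infected) = 0.25·0.0174 / (0.25·0.0174 + 0.85·0.9826) ≈ 0.0052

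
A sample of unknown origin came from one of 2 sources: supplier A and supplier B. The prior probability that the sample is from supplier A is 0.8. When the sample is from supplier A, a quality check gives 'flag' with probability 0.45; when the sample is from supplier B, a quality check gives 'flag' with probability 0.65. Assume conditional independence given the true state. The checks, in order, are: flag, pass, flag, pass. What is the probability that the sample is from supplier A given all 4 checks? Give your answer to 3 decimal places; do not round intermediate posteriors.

0.826

After 'flag': P(supplier A) = 0.45·0.8000 / (0.45·0.8000 + 0.65·0.2000) ≈ 0.7347
After 'pass': P(supplier A) = 0.55·0.7347 / (0.55·0.7347 + 0.35·0.2653) ≈ 0.8131
After 'flag': P(supplier A) = 0.45·0.8131 / (0.45·0.8131 + 0.65·0.1869) ≈ 0.7508
After 'pass': P(supplier A) = 0.55·0.7508 / (0.55·0.7508 + 0.35·0.2492) ≈ 0.8256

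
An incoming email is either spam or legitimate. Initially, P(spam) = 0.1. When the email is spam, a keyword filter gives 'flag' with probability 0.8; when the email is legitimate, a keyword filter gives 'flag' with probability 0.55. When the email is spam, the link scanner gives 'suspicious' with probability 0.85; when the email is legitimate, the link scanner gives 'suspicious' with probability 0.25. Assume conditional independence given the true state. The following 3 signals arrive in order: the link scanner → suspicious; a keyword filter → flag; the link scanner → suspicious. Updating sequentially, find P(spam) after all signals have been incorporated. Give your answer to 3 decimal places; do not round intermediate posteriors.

0.651

After the link scanner='suspicious': P(spam) = 0.85·0.1000 / (0.85·0.1000 + 0.25·0.9000) ≈ 0.2742
After a keyword filter='flag': P(spam) = 0.8·0.2742 / (0.8·0.2742 + 0.55·0.7258) ≈ 0.3546
After the link scanner='suspicious': P(spam) = 0.85·0.3546 / (0.85·0.3546 + 0.25·0.6454) ≈ 0.6514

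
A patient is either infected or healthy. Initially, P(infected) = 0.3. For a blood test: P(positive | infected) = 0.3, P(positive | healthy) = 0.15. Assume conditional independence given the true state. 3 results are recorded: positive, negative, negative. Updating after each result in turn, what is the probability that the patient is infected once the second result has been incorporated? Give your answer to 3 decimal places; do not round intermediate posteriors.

0.414

Apply Bayes' rule sequentially, carrying P(infected) forward.
After 'positive': P(infected) = 0.3·0.3000 / (0.3·0.3000 + 0.15·0.7000) ≈ 0.4615
After 'negative': P(infected) = 0.7·0.4615 / (0.7·0.4615 + 0.85·0.5385) ≈ 0.4138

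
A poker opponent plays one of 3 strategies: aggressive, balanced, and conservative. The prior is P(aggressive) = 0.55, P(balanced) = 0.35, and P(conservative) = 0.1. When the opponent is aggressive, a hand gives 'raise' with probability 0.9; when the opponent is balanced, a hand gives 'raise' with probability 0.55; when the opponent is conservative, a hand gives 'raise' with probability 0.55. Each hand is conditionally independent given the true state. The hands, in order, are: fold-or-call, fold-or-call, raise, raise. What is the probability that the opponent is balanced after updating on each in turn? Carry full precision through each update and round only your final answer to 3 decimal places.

0.670

After 'fold-or-call': normaliser = 0.1·0.5500 + 0.45·0.3500 + 0.45·0.1000; P(aggressive) ≈ 0.2136, P(balanced) ≈ 0.6117, P(conservative) ≈ 0.1748
After 'fold-or-call': normaliser = 0.1·0.2136 + 0.45·0.6117 + 0.45·0.1748; P(aggressive) ≈ 0.0569, P(balanced) ≈ 0.7335, P(conservative) ≈ 0.2096
After 'raise': normaliser = 0.9·0.0569 + 0.55·0.7335 + 0.55·0.2096; P(aggressive) ≈ 0.0899, P(balanced) ≈ 0.7079, P(conservative) ≈ 0.2022
After 'raise': normaliser = 0.9·0.0899 + 0.55·0.7079 + 0.55·0.2022; P(aggressive) ≈ 0.1391, P(balanced) ≈ 0.6696, P(conservative) ≈ 0.1913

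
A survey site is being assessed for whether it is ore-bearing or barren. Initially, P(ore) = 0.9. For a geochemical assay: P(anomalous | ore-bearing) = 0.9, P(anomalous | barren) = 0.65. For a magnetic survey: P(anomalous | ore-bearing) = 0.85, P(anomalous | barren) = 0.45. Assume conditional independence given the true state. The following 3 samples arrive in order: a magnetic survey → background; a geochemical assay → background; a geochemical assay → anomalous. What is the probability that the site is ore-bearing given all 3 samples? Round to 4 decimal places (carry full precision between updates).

0.4927

After a magnetic survey='background': P(ore) = 0.15·0.9000 / (0.15·0.9000 + 0.55·0.1000) ≈ 0.7105
After a geochemical assay='background': P(ore) = 0.1·0.7105 / (0.1·0.7105 + 0.35·0.2895) ≈ 0.4122
After a geochemical assay='anomalous': P(ore) = 0.9·0.4122 / (0.9·0.4122 + 0.65·0.5878) ≈ 0.4927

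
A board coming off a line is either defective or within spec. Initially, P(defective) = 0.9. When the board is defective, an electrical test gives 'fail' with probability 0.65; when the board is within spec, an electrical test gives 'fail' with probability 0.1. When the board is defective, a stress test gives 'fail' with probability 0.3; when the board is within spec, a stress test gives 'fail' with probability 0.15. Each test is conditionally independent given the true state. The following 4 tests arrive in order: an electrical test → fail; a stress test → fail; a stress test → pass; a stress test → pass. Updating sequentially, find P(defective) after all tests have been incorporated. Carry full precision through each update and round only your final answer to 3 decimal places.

Apply Bayes' rule sequentially, carrying P(defective) forward.
After an electrical test='fail': P(defective) = 0.65·0.9000 / (0.65·0.9000 + 0.1·0.1000) ≈ 0.9832
After a stress test='fail': P(defective) = 0.3·0.9832 / (0.3·0.9832 + 0.15·0.0168) ≈ 0.9915
After a stress test='pass': P(defective) = 0.7·0.9915 / (0.7·0.9915 + 0.85·0.0085) ≈ 0.9897
After a stress test='pass': P(defective) = 0.7·0.9897 / (0.7·0.9897 + 0.85·0.0103) ≈ 0.9876

0.988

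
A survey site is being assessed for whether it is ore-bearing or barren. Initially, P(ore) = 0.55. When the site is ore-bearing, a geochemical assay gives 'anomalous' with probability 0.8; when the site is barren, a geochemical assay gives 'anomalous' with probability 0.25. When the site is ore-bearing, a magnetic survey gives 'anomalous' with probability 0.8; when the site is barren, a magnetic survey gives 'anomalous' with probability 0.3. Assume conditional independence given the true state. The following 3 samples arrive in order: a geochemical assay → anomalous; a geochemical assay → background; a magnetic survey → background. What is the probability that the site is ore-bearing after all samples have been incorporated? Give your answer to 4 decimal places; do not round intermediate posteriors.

Each posterior becomes the prior for the next update.
After a geochemical assay='anomalous': P(ore) = 0.8·0.5500 / (0.8·0.5500 + 0.25·0.4500) ≈ 0.7964
After a geochemical assay='background': P(ore) = 0.2·0.7964 / (0.2·0.7964 + 0.75·0.2036) ≈ 0.5105
After a magnetic survey='background': P(ore) = 0.2·0.5105 / (0.2·0.5105 + 0.7·0.4895) ≈ 0.2296

0.2296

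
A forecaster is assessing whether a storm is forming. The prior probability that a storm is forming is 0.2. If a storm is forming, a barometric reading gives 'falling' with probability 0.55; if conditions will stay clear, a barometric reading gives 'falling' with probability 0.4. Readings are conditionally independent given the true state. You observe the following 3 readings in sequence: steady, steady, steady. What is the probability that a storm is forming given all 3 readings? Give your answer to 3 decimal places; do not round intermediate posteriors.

After 'steady': P(storm) = 0.45·0.2000 / (0.45·0.2000 + 0.6·0.8000) ≈ 0.1579
After 'steady': P(storm) = 0.45·0.1579 / (0.45·0.1579 + 0.6·0.8421) ≈ 0.1233
After 'steady': P(storm) = 0.45·0.1233 / (0.45·0.1233 + 0.6·0.8767) ≈ 0.0954

0.095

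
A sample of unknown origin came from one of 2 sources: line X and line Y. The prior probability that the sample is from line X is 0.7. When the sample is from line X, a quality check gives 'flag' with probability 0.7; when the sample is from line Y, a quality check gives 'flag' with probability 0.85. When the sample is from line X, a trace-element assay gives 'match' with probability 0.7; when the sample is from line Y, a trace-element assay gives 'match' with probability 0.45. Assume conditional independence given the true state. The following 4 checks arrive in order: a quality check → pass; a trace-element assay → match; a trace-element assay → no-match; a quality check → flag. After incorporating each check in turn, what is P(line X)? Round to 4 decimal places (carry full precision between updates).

0.7653

After a quality check='pass': P(line X) = 0.3·0.7000 / (0.3·0.7000 + 0.15·0.3000) ≈ 0.8235
After a trace-element assay='match': P(line X) = 0.7·0.8235 / (0.7·0.8235 + 0.45·0.1765) ≈ 0.8789
After a trace-element assay='no-match': P(line X) = 0.3·0.8789 / (0.3·0.8789 + 0.55·0.1211) ≈ 0.7984
After a quality check='flag': P(line X) = 0.7·0.7984 / (0.7·0.7984 + 0.85·0.2016) ≈ 0.7653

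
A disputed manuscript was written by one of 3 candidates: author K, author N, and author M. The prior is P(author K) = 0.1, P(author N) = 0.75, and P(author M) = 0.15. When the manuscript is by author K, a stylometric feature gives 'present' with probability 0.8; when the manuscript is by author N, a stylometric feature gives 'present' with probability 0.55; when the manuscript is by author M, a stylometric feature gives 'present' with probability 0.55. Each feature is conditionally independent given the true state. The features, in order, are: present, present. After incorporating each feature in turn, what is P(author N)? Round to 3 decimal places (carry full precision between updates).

After 'present': normaliser = 0.8·0.1000 + 0.55·0.7500 + 0.55·0.1500; P(author K) ≈ 0.1391, P(author N) ≈ 0.7174, P(author M) ≈ 0.1435
After 'present': normaliser = 0.8·0.1391 + 0.55·0.7174 + 0.55·0.1435; P(author K) ≈ 0.1903, P(author N) ≈ 0.6747, P(author M) ≈ 0.1349

0.675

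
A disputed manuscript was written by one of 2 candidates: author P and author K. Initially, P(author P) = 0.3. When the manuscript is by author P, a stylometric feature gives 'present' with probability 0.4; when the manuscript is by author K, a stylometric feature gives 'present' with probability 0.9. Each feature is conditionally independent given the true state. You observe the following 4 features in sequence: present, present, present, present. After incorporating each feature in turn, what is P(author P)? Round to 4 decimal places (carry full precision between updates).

0.0164

After 'present': P(author P) = 0.4·0.3000 / (0.4·0.3000 + 0.9·0.7000) ≈ 0.1600
After 'present': P(author P) = 0.4·0.1600 / (0.4·0.1600 + 0.9·0.8400) ≈ 0.0780
After 'present': P(author P) = 0.4·0.0780 / (0.4·0.0780 + 0.9·0.9220) ≈ 0.0363
After 'present': P(author P) = 0.4·0.0363 / (0.4·0.0363 + 0.9·0.9637) ≈ 0.0164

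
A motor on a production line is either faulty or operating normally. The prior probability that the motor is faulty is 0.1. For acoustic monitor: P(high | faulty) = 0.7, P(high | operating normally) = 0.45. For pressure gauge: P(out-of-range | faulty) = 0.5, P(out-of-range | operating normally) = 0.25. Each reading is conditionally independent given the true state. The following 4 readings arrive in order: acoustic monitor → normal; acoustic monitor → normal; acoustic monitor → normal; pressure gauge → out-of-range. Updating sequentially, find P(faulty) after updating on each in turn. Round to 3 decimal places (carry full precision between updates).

After acoustic monitor='normal': P(faulty) = 0.3·0.1000 / (0.3·0.1000 + 0.55·0.9000) ≈ 0.0571
After acoustic monitor='normal': P(faulty) = 0.3·0.0571 / (0.3·0.0571 + 0.55·0.9429) ≈ 0.0320
After acoustic monitor='normal': P(faulty) = 0.3·0.0320 / (0.3·0.0320 + 0.55·0.9680) ≈ 0.0177
After pressure gauge='out-of-range': P(faulty) = 0.5·0.0177 / (0.5·0.0177 + 0.25·0.9823) ≈ 0.0348

0.035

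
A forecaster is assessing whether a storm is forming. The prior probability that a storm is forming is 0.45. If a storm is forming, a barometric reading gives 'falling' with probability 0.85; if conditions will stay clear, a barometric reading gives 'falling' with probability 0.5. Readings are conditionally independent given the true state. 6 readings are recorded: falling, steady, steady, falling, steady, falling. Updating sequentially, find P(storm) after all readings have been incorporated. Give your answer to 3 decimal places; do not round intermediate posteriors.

Each posterior becomes the prior for the next update.
After 'falling': P(storm) = 0.85·0.4500 / (0.85·0.4500 + 0.5·0.5500) ≈ 0.5817
After 'steady': P(storm) = 0.15·0.5817 / (0.15·0.5817 + 0.5·0.4183) ≈ 0.2944
After 'steady': P(storm) = 0.15·0.2944 / (0.15·0.2944 + 0.5·0.7056) ≈ 0.1113
After 'falling': P(storm) = 0.85·0.1113 / (0.85·0.1113 + 0.5·0.8887) ≈ 0.1755
After 'steady': P(storm) = 0.15·0.1755 / (0.15·0.1755 + 0.5·0.8245) ≈ 0.0600
After 'falling': P(storm) = 0.85·0.0600 / (0.85·0.0600 + 0.5·0.9400) ≈ 0.0979

0.098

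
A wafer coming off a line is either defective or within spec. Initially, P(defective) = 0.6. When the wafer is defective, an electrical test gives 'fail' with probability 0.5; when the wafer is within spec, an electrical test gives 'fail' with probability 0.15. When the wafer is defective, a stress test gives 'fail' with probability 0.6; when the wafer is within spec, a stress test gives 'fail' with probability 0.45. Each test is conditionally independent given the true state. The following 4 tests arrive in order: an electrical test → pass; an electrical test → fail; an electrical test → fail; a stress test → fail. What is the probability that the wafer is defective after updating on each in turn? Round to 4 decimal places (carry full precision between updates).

After an electrical test='pass': P(defective) = 0.5·0.6000 / (0.5·0.6000 + 0.85·0.4000) ≈ 0.4688
After an electrical test='fail': P(defective) = 0.5·0.4688 / (0.5·0.4688 + 0.15·0.5312) ≈ 0.7463
After an electrical test='fail': P(defective) = 0.5·0.7463 / (0.5·0.7463 + 0.15·0.2537) ≈ 0.9074
After a stress test='fail': P(defective) = 0.6·0.9074 / (0.6·0.9074 + 0.45·0.0926) ≈ 0.9289

0.9289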